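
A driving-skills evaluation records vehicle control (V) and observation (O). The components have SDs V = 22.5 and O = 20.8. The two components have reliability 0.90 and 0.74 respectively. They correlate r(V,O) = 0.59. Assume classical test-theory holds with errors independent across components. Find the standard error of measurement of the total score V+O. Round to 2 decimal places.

Var(total) = 938.89 + 552.24 = 1491.13.
True-score variance = 775.779 + 552.24 = 1328.02, so reliability = 0.8906.
Error variance = 1491.13 − 1328.02 = 163.111; SEM = √163.111 = 12.77.

12.77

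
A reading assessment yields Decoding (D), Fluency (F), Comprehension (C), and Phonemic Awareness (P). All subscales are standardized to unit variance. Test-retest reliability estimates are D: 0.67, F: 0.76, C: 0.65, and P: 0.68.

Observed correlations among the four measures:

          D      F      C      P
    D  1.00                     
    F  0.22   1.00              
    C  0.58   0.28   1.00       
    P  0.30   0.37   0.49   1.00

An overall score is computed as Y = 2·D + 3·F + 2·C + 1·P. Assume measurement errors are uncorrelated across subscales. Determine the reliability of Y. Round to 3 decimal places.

Var(Y) = 2² + 3² + 2² + 1 + 2·[6·0.22 + 4·0.58 + 2·0.30 + 6·0.28 + 3·0.37 + 2·0.49] = 18 + 16.02 = 34.02.
With uncorrelated errors the cross-covariances are all true-score covariance, so they carry over unchanged; only the diagonal terms shrink to ρᵢσᵢ².
True-score variance = [2²·0.67 + 3²·0.76 + 2²·0.65 + 0.68] + 16.02 = 12.8 + 16.02 = 28.82.
Reliability = 28.82 / 34.02 = 0.847.

0.847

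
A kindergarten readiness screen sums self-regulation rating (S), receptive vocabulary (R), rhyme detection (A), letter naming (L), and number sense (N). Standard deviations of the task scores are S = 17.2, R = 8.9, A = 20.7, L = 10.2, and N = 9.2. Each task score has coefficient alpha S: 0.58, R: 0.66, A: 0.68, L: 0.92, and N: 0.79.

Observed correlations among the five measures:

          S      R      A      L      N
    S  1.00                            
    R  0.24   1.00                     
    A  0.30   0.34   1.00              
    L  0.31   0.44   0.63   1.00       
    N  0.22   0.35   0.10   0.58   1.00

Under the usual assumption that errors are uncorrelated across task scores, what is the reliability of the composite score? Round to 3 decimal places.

0.853

Var(S+R+A+L+N) = 17.2² + 8.9² + 20.7² + 10.2² + 9.2² + 2·[17.2·8.9·0.24 + 17.2·20.7·0.30 + 17.2·10.2·0.31 + 17.2·9.2·0.22 + 8.9·20.7·0.34 + 8.9·10.2·0.44 + 8.9·9.2·0.35 + 20.7·10.2·0.63 + 20.7·9.2·0.10 + 10.2·9.2·0.58] = 992.22 + 1140.96 = 2133.18.
Under uncorrelated errors the observed covariances equal the true-score covariances, so only the own-variance terms attenuate.
True-score variance = [17.2²·0.58 + 8.9²·0.66 + 20.7²·0.68 + 10.2²·0.92 + 9.2²·0.79] + 1140.96 = 677.821 + 1140.96 = 1818.78.
Reliability = 1818.78 / 2133.18 = 0.853.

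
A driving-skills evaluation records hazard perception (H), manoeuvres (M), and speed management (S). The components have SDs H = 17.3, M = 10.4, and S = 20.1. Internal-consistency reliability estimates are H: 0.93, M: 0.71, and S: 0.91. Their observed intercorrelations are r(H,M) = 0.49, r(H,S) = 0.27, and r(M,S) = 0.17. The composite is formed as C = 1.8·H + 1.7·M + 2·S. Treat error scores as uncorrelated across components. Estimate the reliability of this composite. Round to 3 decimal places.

0.930

Var(C) = 1.8²·17.3² + 1.7²·10.4² + 2²·20.1² + 2·[3.06·17.3·10.4·0.49 + 3.6·17.3·20.1·0.27 + 3.4·10.4·20.1·0.17] = 2898.32 + 1457.18 = 4355.5.
Because errors are independent across components, Cov(Tᵢ,Tⱼ) = Cov(Xᵢ,Xⱼ); the off-diagonal part of the true-score variance is the same as above.
True-score variance = [1.8²·17.3²·0.93 + 1.7²·10.4²·0.71 + 2²·20.1²·0.91] + 1457.18 = 2594.35 + 1457.18 = 4051.53.
Reliability = 4051.53 / 4355.5 = 0.930.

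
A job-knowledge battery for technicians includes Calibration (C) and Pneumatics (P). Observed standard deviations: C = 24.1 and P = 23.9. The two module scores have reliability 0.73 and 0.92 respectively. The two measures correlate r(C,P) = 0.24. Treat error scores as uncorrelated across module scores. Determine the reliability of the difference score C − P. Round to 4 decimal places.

0.7687

Var(C−P) = 24.1² + 23.9² − 2·24.1·23.9·0.24 = 1152.02 − 276.475 = 875.545.
With uncorrelated errors the cross-covariances are all true-score covariance, so they carry over unchanged; only the diagonal terms shrink to ρᵢσᵢ².
True-score variance = [24.1²·0.73 + 23.9²·0.92] − 276.475 = 949.505 − 276.475 = 673.029.
Reliability = 673.029 / 875.545 = 0.7687.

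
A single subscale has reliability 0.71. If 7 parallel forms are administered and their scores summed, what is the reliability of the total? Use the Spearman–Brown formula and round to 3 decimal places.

0.945

ρ_k = kρ / (1 + (k−1)ρ) = 7·0.71 / (1 + 6·0.71) = 4.970 / 5.260 = 0.945.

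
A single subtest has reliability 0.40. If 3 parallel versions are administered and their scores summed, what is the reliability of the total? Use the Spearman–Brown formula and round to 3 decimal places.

ρ_k = kρ / (1 + (k−1)ρ) = 3·0.40 / (1 + 2·0.40) = 1.200 / 1.800 = 0.667.

0.667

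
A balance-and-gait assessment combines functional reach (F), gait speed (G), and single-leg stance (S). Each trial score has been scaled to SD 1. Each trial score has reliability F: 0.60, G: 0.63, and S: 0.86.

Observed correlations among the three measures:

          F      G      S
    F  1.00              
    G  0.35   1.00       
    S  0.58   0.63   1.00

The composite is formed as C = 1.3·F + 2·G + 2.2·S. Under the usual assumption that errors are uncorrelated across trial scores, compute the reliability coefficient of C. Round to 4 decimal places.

0.8664

Var(C) = 1.3² + 2² + 2.2² + 2·[2.6·0.35 + 2.86·0.58 + 4.4·0.63] = 10.53 + 10.6816 = 21.2116.
Because errors are independent across components, Cov(Tᵢ,Tⱼ) = Cov(Xᵢ,Xⱼ); the off-diagonal part of the true-score variance is the same as above.
True-score variance = [1.3²·0.60 + 2²·0.63 + 2.2²·0.86] + 10.6816 = 7.6964 + 10.6816 = 18.378.
Reliability = 18.378 / 21.2116 = 0.8664.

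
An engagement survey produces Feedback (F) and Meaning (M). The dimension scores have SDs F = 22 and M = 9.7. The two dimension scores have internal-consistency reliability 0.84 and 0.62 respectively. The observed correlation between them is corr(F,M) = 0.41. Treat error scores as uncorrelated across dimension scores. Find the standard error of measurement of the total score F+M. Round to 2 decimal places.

10.64

Var(total) = 578.09 + 174.988 = 753.078.
True-score variance = 464.896 + 174.988 = 639.884, so reliability = 0.8497.
Error variance = 753.078 − 639.884 = 113.194; SEM = √113.194 = 10.64.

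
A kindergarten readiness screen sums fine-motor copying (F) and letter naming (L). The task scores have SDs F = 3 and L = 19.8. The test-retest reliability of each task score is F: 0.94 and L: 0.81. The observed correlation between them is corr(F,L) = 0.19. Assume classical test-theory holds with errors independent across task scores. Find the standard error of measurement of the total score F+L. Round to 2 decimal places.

8.66

Var(total) = 401.04 + 22.572 = 423.612.
True-score variance = 326.012 + 22.572 = 348.584, so reliability = 0.8229.
Error variance = 423.612 − 348.584 = 75.0276; SEM = √75.0276 = 8.66.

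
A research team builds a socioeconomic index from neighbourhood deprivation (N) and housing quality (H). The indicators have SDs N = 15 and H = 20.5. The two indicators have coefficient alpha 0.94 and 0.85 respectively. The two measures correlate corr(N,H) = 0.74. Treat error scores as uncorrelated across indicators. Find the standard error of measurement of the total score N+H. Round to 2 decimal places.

8.75

Var(total) = 645.25 + 455.1 = 1100.35.
True-score variance = 568.712 + 455.1 = 1023.81, so reliability = 0.9304.
Error variance = 1100.35 − 1023.81 = 76.5375; SEM = √76.5375 = 8.75.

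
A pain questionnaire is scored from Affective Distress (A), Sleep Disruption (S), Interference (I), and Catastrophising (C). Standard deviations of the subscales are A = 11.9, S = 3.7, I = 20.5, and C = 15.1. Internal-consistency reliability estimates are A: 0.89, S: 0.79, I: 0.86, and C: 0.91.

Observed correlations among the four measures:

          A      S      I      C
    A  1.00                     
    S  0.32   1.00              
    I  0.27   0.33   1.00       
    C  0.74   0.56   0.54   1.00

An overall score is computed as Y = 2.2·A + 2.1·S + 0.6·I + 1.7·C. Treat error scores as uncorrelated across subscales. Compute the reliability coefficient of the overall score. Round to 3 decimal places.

0.952

Var(Y) = 2.2²·11.9² + 2.1²·3.7² + 0.6²·20.5² + 1.7²·15.1² + 2·[4.62·11.9·3.7·0.32 + 1.32·11.9·20.5·0.27 + 3.74·11.9·15.1·0.74 + 1.26·3.7·20.5·0.33 + 3.57·3.7·15.1·0.56 + 1.02·20.5·15.1·0.54] = 1556 + 1926.16 = 3482.17.
Because errors are independent across components, Cov(Tᵢ,Tⱼ) = Cov(Xᵢ,Xⱼ); the off-diagonal part of the true-score variance is the same as above.
True-score variance = [2.2²·11.9²·0.89 + 2.1²·3.7²·0.79 + 0.6²·20.5²·0.86 + 1.7²·15.1²·0.91] + 1926.16 = 1387.45 + 1926.16 = 3313.61.
Reliability = 3313.61 / 3482.17 = 0.952.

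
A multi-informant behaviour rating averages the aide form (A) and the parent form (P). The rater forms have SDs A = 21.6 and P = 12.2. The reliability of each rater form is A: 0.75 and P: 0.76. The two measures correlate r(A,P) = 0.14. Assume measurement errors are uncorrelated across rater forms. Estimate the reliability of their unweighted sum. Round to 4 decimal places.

0.7789

Var(A+P) = 21.6² + 12.2² + 2·[21.6·12.2·0.14] = 615.4 + 73.7856 = 689.186.
With uncorrelated errors the cross-covariances are all true-score covariance, so they carry over unchanged; only the diagonal terms shrink to ρᵢσᵢ².
True-score variance = [21.6²·0.75 + 12.2²·0.76] + 73.7856 = 463.038 + 73.7856 = 536.824.
Reliability = 536.824 / 689.186 = 0.7789.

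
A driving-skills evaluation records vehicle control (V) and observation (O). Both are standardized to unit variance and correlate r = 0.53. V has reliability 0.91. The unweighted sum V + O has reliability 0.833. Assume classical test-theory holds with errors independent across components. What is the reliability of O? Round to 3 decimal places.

Var(V+O) = 2 + 2·0.53 = 3.060.
True-score variance = ρ_V + ρ_O + 2·0.53, so 0.833 = (0.91 + ρ_O + 1.06) / 3.060.
ρ_O = 0.833·3.060 − 0.91 − 1.06 = 0.579.

0.579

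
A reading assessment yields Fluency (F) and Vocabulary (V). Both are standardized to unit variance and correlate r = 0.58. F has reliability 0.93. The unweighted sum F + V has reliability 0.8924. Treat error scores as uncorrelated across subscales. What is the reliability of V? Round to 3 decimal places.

0.730

Var(F+V) = 2 + 2·0.58 = 3.160.
True-score variance = ρ_F + ρ_V + 2·0.58, so 0.8924 = (0.93 + ρ_V + 1.16) / 3.160.
ρ_V = 0.8924·3.160 − 0.93 − 1.16 = 0.730.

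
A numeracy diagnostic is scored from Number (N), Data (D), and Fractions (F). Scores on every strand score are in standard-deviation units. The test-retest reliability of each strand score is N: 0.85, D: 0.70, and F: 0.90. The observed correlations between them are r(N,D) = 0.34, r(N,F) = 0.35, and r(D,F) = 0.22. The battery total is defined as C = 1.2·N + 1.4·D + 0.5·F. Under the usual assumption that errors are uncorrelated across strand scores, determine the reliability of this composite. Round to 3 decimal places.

0.850

Var(C) = 1.2² + 1.4² + 0.5² + 2·[1.68·0.34 + 0.6·0.35 + 0.7·0.22] = 3.65 + 1.8704 = 5.5204.
With uncorrelated errors the cross-covariances are all true-score covariance, so they carry over unchanged; only the diagonal terms shrink to ρᵢσᵢ².
True-score variance = [1.2²·0.85 + 1.4²·0.70 + 0.5²·0.90] + 1.8704 = 2.821 + 1.8704 = 4.6914.
Reliability = 4.6914 / 5.5204 = 0.850.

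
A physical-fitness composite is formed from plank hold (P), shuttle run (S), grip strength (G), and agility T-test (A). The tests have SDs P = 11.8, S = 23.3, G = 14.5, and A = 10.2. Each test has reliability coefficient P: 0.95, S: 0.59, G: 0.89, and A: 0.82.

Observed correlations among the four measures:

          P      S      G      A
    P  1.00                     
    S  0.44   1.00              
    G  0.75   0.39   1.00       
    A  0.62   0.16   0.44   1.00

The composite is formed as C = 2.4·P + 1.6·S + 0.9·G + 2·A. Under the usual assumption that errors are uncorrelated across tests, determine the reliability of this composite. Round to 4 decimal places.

Var(C) = 2.4²·11.8² + 1.6²·23.3² + 0.9²·14.5² + 2²·10.2² + 2·[3.84·11.8·23.3·0.44 + 2.16·11.8·14.5·0.75 + 4.8·11.8·10.2·0.62 + 1.44·23.3·14.5·0.39 + 3.2·23.3·10.2·0.16 + 1.8·14.5·10.2·0.44] = 2778.28 + 3056.93 = 5835.22.
Under uncorrelated errors the observed covariances equal the true-score covariances, so only the own-variance terms attenuate.
True-score variance = [2.4²·11.8²·0.95 + 1.6²·23.3²·0.59 + 0.9²·14.5²·0.89 + 2²·10.2²·0.82] + 3056.93 = 2074.72 + 3056.93 = 5131.66.
Reliability = 5131.66 / 5835.22 = 0.8794.

0.8794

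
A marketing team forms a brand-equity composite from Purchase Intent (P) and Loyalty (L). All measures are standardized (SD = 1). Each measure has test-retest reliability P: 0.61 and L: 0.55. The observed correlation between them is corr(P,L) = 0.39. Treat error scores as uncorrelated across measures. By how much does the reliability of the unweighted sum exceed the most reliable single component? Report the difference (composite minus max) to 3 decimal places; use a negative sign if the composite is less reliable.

Var(sum) = 2 + 0.78 = 2.78; true-score variance = 1.16 + 0.78 = 1.94; composite reliability = 0.6978.
Max component reliability = 0.6100.
Difference = 0.6978 − 0.6100 = 0.088.

0.088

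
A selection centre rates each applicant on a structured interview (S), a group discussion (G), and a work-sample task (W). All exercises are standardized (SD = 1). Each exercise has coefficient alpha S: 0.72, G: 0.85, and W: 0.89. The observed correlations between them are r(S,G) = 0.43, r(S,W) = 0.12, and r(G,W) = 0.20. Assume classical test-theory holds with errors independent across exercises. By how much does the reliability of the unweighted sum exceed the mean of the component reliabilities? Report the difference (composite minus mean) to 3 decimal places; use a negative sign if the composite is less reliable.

Var(sum) = 3 + 1.5 = 4.5; true-score variance = 2.46 + 1.5 = 3.96; composite reliability = 0.8800.
Mean component reliability = 0.8200.
Difference = 0.8800 − 0.8200 = 0.060.

0.060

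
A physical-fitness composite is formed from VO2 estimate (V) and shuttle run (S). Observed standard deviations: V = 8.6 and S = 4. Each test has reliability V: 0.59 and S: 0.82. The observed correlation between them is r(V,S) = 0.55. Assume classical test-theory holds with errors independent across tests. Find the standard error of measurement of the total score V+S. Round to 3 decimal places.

5.762

Var(total) = 89.96 + 37.84 = 127.8.
True-score variance = 56.7564 + 37.84 = 94.5964, so reliability = 0.7402.
Error variance = 127.8 − 94.5964 = 33.2036; SEM = √33.2036 = 5.762.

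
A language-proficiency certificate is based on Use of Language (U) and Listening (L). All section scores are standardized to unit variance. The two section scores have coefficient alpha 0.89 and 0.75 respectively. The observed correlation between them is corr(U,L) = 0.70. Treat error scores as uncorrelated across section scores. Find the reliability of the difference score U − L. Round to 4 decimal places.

0.4000

Var(U−L) = 1 + 1 − 2·0.70 = 2 − 1.4 = 0.6.
Under uncorrelated errors the observed covariances equal the true-score covariances, so only the own-variance terms attenuate.
True-score variance = [0.89 + 0.75] − 1.4 = 1.64 − 1.4 = 0.24.
Reliability = 0.24 / 0.6 = 0.4000.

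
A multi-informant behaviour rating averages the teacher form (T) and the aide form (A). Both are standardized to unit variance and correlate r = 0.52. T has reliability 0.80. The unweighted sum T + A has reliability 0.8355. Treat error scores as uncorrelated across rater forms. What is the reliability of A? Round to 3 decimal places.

0.700

Var(T+A) = 2 + 2·0.52 = 3.040.
True-score variance = ρ_T + ρ_A + 2·0.52, so 0.8355 = (0.80 + ρ_A + 1.04) / 3.040.
ρ_A = 0.8355·3.040 − 0.80 − 1.04 = 0.700.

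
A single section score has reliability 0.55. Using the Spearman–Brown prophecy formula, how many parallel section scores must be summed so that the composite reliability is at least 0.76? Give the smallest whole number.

3

k ≥ ρ*(1−ρ₁)/(ρ₁(1−ρ*)) = 0.76·0.45 / (0.55·0.24) = 2.591.
Smallest integer k = 3.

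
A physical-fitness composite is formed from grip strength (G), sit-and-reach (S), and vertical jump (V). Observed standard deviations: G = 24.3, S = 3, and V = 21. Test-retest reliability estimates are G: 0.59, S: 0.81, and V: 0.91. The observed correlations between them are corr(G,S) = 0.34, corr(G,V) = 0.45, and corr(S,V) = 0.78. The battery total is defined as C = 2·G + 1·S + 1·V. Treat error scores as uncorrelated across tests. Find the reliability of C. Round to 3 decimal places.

0.743

Var(C) = 2²·24.3² + 3² + 21² + 2·[2·24.3·3·0.34 + 2·24.3·21·0.45 + 3·21·0.78] = 2811.96 + 1115.96 = 3927.92.
With uncorrelated errors the cross-covariances are all true-score covariance, so they carry over unchanged; only the diagonal terms shrink to ρᵢσᵢ².
True-score variance = [2²·24.3²·0.59 + 3²·0.81 + 21²·0.91] + 1115.96 = 1802.16 + 1115.96 = 2918.12.
Reliability = 2918.12 / 3927.92 = 0.743.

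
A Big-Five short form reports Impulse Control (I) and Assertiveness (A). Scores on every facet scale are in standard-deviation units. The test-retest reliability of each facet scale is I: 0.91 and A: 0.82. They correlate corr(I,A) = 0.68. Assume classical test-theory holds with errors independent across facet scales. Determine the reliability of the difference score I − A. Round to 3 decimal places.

0.578

Var(I−A) = 1 + 1 − 2·0.68 = 2 − 1.36 = 0.64.
Under uncorrelated errors the observed covariances equal the true-score covariances, so only the own-variance terms attenuate.
True-score variance = [0.91 + 0.82] − 1.36 = 1.73 − 1.36 = 0.37.
Reliability = 0.37 / 0.64 = 0.578.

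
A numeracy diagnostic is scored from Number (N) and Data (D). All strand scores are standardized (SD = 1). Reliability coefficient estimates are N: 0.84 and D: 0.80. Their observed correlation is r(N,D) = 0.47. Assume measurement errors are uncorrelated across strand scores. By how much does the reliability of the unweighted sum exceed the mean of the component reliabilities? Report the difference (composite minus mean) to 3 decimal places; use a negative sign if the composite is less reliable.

0.058

Var(sum) = 2 + 0.94 = 2.94; true-score variance = 1.64 + 0.94 = 2.58; composite reliability = 0.8776.
Mean component reliability = 0.8200.
Difference = 0.8776 − 0.8200 = 0.058.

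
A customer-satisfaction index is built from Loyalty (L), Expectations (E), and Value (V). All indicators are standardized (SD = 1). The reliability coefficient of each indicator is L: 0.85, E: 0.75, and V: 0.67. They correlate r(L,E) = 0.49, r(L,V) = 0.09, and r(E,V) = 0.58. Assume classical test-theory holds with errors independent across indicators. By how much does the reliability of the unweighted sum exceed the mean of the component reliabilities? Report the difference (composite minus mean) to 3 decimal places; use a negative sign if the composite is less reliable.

Var(sum) = 3 + 2.32 = 5.32; true-score variance = 2.27 + 2.32 = 4.59; composite reliability = 0.8628.
Mean component reliability = 0.7567.
Difference = 0.8628 − 0.7567 = 0.106.

0.106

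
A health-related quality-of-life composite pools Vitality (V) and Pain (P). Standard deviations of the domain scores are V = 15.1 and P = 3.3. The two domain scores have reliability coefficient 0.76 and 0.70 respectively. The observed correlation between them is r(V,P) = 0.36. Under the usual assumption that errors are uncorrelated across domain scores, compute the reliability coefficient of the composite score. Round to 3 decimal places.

Var(V+P) = 15.1² + 3.3² + 2·[15.1·3.3·0.36] = 238.9 + 35.8776 = 274.778.
With uncorrelated errors the cross-covariances are all true-score covariance, so they carry over unchanged; only the diagonal terms shrink to ρᵢσᵢ².
True-score variance = [15.1²·0.76 + 3.3²·0.70] + 35.8776 = 180.911 + 35.8776 = 216.788.
Reliability = 216.788 / 274.778 = 0.789.

0.789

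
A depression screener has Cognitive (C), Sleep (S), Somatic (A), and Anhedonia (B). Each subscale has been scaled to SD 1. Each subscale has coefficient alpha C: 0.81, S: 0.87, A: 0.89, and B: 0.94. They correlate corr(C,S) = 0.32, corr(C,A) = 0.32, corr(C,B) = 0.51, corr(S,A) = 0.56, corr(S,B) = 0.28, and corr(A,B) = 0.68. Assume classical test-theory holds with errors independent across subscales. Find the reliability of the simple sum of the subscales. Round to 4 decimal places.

0.9475

Var(C+S+A+B) = 4 + 2·[0.32 + 0.32 + 0.51 + 0.56 + 0.28 + 0.68] = 4 + 5.34 = 9.34.
With uncorrelated errors the cross-covariances are all true-score covariance, so they carry over unchanged; only the diagonal terms shrink to ρᵢσᵢ².
True-score variance = [0.81 + 0.87 + 0.89 + 0.94] + 5.34 = 3.51 + 5.34 = 8.85.
Reliability = 8.85 / 9.34 = 0.9475.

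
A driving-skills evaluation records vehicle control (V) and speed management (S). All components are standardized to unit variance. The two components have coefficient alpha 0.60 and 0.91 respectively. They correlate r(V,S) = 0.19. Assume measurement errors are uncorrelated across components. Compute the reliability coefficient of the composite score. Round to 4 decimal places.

0.7941

Var(V+S) = 2 + 2·[0.19] = 2 + 0.38 = 2.38.
Because errors are independent across components, Cov(Tᵢ,Tⱼ) = Cov(Xᵢ,Xⱼ); the off-diagonal part of the true-score variance is the same as above.
True-score variance = [0.60 + 0.91] + 0.38 = 1.51 + 0.38 = 1.89.
Reliability = 1.89 / 2.38 = 0.7941.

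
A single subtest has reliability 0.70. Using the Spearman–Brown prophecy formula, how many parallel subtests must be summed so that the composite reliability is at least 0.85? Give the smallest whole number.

3

k ≥ ρ*(1−ρ₁)/(ρ₁(1−ρ*)) = 0.85·0.30 / (0.70·0.15) = 2.429.
Smallest integer k = 3.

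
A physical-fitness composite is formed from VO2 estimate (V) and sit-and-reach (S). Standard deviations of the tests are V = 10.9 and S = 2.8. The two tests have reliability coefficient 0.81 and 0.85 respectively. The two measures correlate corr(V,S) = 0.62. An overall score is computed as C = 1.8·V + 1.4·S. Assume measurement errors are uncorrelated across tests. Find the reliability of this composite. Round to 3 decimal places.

Var(C) = 1.8²·10.9² + 1.4²·2.8² + 2·[2.52·10.9·2.8·0.62] = 400.311 + 95.3689 = 495.68.
Because errors are independent across components, Cov(Tᵢ,Tⱼ) = Cov(Xᵢ,Xⱼ); the off-diagonal part of the true-score variance is the same as above.
True-score variance = [1.8²·10.9²·0.81 + 1.4²·2.8²·0.85] + 95.3689 = 324.866 + 95.3689 = 420.235.
Reliability = 420.235 / 495.68 = 0.848.

0.848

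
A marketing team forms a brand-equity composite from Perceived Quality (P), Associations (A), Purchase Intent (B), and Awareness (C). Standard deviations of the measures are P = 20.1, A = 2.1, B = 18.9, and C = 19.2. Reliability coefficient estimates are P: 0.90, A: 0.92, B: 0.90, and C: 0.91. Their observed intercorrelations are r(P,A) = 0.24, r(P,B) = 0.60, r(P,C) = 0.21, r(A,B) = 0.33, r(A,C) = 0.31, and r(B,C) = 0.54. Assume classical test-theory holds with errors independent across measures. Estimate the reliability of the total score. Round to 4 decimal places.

Var(P+A+B+C) = 20.1² + 2.1² + 18.9² + 19.2² + 2·[20.1·2.1·0.24 + 20.1·18.9·0.60 + 20.1·19.2·0.21 + 2.1·18.9·0.33 + 2.1·19.2·0.31 + 18.9·19.2·0.54] = 1134.27 + 1081.32 = 2215.59.
With uncorrelated errors the cross-covariances are all true-score covariance, so they carry over unchanged; only the diagonal terms shrink to ρᵢσᵢ².
True-score variance = [20.1²·0.90 + 2.1²·0.92 + 18.9²·0.90 + 19.2²·0.91] + 1081.32 = 1024.62 + 1081.32 = 2105.94.
Reliability = 2105.94 / 2215.59 = 0.9505.

0.9505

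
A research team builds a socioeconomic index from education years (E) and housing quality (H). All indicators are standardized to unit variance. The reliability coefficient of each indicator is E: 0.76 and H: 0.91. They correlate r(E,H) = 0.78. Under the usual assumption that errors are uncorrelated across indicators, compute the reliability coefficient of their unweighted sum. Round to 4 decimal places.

Var(E+H) = 2 + 2·[0.78] = 2 + 1.56 = 3.56.
Under uncorrelated errors the observed covariances equal the true-score covariances, so only the own-variance terms attenuate.
True-score variance = [0.76 + 0.91] + 1.56 = 1.67 + 1.56 = 3.23.
Reliability = 3.23 / 3.56 = 0.9073.

0.9073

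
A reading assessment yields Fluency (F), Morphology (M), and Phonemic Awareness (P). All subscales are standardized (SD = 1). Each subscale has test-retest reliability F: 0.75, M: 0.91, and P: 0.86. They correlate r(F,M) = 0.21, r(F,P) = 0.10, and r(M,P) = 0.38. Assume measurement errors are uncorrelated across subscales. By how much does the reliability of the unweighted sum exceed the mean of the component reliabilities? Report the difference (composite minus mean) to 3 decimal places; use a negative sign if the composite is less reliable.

0.050

Var(sum) = 3 + 1.38 = 4.38; true-score variance = 2.52 + 1.38 = 3.9; composite reliability = 0.8904.
Mean component reliability = 0.8400.
Difference = 0.8904 − 0.8400 = 0.050.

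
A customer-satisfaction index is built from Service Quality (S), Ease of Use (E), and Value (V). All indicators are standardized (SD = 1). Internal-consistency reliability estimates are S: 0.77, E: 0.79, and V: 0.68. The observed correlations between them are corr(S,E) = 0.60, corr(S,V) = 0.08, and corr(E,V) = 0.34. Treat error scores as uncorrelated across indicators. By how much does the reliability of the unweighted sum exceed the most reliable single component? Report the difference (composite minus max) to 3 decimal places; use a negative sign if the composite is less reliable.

Var(sum) = 3 + 2.04 = 5.04; true-score variance = 2.24 + 2.04 = 4.28; composite reliability = 0.8492.
Max component reliability = 0.7900.
Difference = 0.8492 − 0.7900 = 0.059.

0.059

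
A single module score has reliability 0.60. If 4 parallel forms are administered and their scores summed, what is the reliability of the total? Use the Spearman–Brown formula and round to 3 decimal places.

ρ_k = kρ / (1 + (k−1)ρ) = 4·0.60 / (1 + 3·0.60) = 2.400 / 2.800 = 0.857.

0.857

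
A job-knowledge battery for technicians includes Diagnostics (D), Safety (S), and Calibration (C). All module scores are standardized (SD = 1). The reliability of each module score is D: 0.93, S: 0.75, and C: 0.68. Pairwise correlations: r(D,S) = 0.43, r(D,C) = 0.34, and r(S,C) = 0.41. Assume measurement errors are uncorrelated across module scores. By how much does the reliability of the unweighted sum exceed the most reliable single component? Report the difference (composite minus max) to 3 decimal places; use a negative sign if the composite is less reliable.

-0.049

Var(sum) = 3 + 2.36 = 5.36; true-score variance = 2.36 + 2.36 = 4.72; composite reliability = 0.8806.
Max component reliability = 0.9300.
Difference = 0.8806 − 0.9300 = -0.049.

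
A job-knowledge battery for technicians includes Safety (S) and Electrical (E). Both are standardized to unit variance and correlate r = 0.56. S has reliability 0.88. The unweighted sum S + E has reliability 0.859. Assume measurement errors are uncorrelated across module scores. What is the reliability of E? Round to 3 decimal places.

0.680

Var(S+E) = 2 + 2·0.56 = 3.120.
True-score variance = ρ_S + ρ_E + 2·0.56, so 0.859 = (0.88 + ρ_E + 1.12) / 3.120.
ρ_E = 0.859·3.120 − 0.88 − 1.12 = 0.680.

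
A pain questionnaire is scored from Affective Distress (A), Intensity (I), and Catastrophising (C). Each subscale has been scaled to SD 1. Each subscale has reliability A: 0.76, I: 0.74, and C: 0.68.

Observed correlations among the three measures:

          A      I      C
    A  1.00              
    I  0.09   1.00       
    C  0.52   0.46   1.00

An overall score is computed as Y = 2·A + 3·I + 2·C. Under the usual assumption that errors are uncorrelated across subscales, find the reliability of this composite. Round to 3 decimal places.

0.835

Var(Y) = 2² + 3² + 2² + 2·[6·0.09 + 4·0.52 + 6·0.46] = 17 + 10.76 = 27.76.
Because errors are independent across components, Cov(Tᵢ,Tⱼ) = Cov(Xᵢ,Xⱼ); the off-diagonal part of the true-score variance is the same as above.
True-score variance = [2²·0.76 + 3²·0.74 + 2²·0.68] + 10.76 = 12.42 + 10.76 = 23.18.
Reliability = 23.18 / 27.76 = 0.835.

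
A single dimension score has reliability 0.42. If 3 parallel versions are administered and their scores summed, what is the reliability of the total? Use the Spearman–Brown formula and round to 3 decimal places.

0.685

ρ_k = kρ / (1 + (k−1)ρ) = 3·0.42 / (1 + 2·0.42) = 1.260 / 1.840 = 0.685.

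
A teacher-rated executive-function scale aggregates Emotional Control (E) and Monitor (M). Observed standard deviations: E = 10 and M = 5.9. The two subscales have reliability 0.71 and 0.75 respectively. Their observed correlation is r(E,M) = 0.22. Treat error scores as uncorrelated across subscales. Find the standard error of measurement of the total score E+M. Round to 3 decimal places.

6.140

Var(total) = 134.81 + 25.96 = 160.77.
True-score variance = 97.1075 + 25.96 = 123.067, so reliability = 0.7655.
Error variance = 160.77 − 123.067 = 37.7025; SEM = √37.7025 = 6.140.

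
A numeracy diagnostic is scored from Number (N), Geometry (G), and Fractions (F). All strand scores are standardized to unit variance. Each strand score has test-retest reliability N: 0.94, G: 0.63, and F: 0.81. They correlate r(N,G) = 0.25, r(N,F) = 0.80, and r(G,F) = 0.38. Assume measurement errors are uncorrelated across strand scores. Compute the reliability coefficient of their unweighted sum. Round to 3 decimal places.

0.894

Var(N+G+F) = 3 + 2·[0.25 + 0.80 + 0.38] = 3 + 2.86 = 5.86.
With uncorrelated errors the cross-covariances are all true-score covariance, so they carry over unchanged; only the diagonal terms shrink to ρᵢσᵢ².
True-score variance = [0.94 + 0.63 + 0.81] + 2.86 = 2.38 + 2.86 = 5.24.
Reliability = 5.24 / 5.86 = 0.894.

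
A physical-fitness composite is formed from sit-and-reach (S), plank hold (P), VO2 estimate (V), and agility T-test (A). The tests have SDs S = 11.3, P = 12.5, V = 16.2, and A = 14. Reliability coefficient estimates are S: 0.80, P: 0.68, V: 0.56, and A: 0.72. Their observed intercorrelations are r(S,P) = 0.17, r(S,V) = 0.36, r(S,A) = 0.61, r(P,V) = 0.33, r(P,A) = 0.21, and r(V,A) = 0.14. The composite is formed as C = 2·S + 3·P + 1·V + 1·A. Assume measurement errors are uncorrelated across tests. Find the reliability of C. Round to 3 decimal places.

0.819

Var(C) = 2²·11.3² + 3²·12.5² + 16.2² + 14² + 2·[6·11.3·12.5·0.17 + 2·11.3·16.2·0.36 + 2·11.3·14·0.61 + 3·12.5·16.2·0.33 + 3·12.5·14·0.21 + 16.2·14·0.14] = 2375.45 + 1622.72 = 3998.17.
Because errors are independent across components, Cov(Tᵢ,Tⱼ) = Cov(Xᵢ,Xⱼ); the off-diagonal part of the true-score variance is the same as above.
True-score variance = [2²·11.3²·0.80 + 3²·12.5²·0.68 + 16.2²·0.56 + 14²·0.72] + 1622.72 = 1652.94 + 1622.72 = 3275.66.
Reliability = 3275.66 / 3998.17 = 0.819.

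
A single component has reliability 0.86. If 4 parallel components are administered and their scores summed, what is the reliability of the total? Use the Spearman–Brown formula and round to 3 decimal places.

ρ_k = kρ / (1 + (k−1)ρ) = 4·0.86 / (1 + 3·0.86) = 3.440 / 3.580 = 0.961.

0.961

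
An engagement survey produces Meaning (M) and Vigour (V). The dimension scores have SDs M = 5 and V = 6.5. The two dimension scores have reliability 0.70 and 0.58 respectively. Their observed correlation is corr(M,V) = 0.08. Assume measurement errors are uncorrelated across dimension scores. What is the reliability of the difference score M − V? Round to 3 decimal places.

0.593

Var(M−V) = 5² + 6.5² − 2·5·6.5·0.08 = 67.25 − 5.2 = 62.05.
With uncorrelated errors the cross-covariances are all true-score covariance, so they carry over unchanged; only the diagonal terms shrink to ρᵢσᵢ².
True-score variance = [5²·0.70 + 6.5²·0.58] − 5.2 = 42.005 − 5.2 = 36.805.
Reliability = 36.805 / 62.05 = 0.593.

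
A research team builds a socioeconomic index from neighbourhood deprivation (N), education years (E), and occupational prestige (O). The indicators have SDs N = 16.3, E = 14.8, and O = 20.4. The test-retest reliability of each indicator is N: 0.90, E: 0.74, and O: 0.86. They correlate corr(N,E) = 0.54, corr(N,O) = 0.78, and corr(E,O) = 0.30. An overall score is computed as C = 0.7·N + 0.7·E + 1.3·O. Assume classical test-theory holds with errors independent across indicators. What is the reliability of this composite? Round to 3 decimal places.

0.918

Var(C) = 0.7²·16.3² + 0.7²·14.8² + 1.3²·20.4² + 2·[0.49·16.3·14.8·0.54 + 0.91·16.3·20.4·0.78 + 0.91·14.8·20.4·0.30] = 940.828 + 764.558 = 1705.39.
Under uncorrelated errors the observed covariances equal the true-score covariances, so only the own-variance terms attenuate.
True-score variance = [0.7²·16.3²·0.90 + 0.7²·14.8²·0.74 + 1.3²·20.4²·0.86] + 764.558 = 801.44 + 764.558 = 1566.
Reliability = 1566 / 1705.39 = 0.918.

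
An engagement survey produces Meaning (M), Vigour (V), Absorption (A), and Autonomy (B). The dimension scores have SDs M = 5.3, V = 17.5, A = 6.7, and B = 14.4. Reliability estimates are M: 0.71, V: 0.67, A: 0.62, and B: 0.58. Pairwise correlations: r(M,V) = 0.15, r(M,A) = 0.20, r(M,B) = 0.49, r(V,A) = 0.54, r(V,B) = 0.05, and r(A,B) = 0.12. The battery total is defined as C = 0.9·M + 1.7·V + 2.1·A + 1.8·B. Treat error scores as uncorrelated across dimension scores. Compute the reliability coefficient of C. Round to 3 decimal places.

Var(C) = 0.9²·5.3² + 1.7²·17.5² + 2.1²·6.7² + 1.8²·14.4² + 2·[1.53·5.3·17.5·0.15 + 1.89·5.3·6.7·0.20 + 1.62·5.3·14.4·0.49 + 3.57·17.5·6.7·0.54 + 3.06·17.5·14.4·0.05 + 3.78·6.7·14.4·0.12] = 1777.63 + 807.291 = 2584.92.
Because errors are independent across components, Cov(Tᵢ,Tⱼ) = Cov(Xᵢ,Xⱼ); the off-diagonal part of the true-score variance is the same as above.
True-score variance = [0.9²·5.3²·0.71 + 1.7²·17.5²·0.67 + 2.1²·6.7²·0.62 + 1.8²·14.4²·0.58] + 807.291 = 1121.56 + 807.291 = 1928.85.
Reliability = 1928.85 / 2584.92 = 0.746.

0.746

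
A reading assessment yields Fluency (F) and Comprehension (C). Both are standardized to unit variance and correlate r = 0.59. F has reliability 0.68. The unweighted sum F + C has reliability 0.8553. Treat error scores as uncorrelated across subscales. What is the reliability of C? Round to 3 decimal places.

0.860

Var(F+C) = 2 + 2·0.59 = 3.180.
True-score variance = ρ_F + ρ_C + 2·0.59, so 0.8553 = (0.68 + ρ_C + 1.18) / 3.180.
ρ_C = 0.8553·3.180 − 0.68 − 1.18 = 0.860.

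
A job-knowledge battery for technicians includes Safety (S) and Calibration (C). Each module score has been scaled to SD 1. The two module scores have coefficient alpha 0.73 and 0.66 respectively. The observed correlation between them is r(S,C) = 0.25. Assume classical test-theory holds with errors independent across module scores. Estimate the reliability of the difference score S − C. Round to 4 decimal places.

Var(S−C) = 1 + 1 − 2·0.25 = 2 − 0.5 = 1.5.
Under uncorrelated errors the observed covariances equal the true-score covariances, so only the own-variance terms attenuate.
True-score variance = [0.73 + 0.66] − 0.5 = 1.39 − 0.5 = 0.89.
Reliability = 0.89 / 1.5 = 0.5933.

0.5933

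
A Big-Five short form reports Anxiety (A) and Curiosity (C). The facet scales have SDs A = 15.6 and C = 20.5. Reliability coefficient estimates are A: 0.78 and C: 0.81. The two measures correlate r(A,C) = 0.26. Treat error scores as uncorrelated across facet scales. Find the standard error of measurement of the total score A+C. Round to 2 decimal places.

11.55

Var(total) = 663.61 + 166.296 = 829.906.
True-score variance = 530.223 + 166.296 = 696.519, so reliability = 0.8393.
Error variance = 829.906 − 696.519 = 133.387; SEM = √133.387 = 11.55.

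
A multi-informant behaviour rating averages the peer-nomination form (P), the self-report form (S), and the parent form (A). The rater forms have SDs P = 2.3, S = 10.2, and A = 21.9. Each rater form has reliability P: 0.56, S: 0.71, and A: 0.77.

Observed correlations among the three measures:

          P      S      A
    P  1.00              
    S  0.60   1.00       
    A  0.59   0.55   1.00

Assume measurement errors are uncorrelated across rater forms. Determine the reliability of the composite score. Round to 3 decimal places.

Var(P+S+A) = 2.3² + 10.2² + 21.9² + 2·[2.3·10.2·0.60 + 2.3·21.9·0.59 + 10.2·21.9·0.55] = 588.94 + 333.307 = 922.247.
Under uncorrelated errors the observed covariances equal the true-score covariances, so only the own-variance terms attenuate.
True-score variance = [2.3²·0.56 + 10.2²·0.71 + 21.9²·0.77] + 333.307 = 446.13 + 333.307 = 779.437.
Reliability = 779.437 / 922.247 = 0.845.

0.845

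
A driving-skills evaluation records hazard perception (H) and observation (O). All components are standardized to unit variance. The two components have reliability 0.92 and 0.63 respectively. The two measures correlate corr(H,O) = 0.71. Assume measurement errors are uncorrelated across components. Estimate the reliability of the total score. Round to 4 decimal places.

0.8684

Var(H+O) = 2 + 2·[0.71] = 2 + 1.42 = 3.42.
Under uncorrelated errors the observed covariances equal the true-score covariances, so only the own-variance terms attenuate.
True-score variance = [0.92 + 0.63] + 1.42 = 1.55 + 1.42 = 2.97.
Reliability = 2.97 / 3.42 = 0.8684.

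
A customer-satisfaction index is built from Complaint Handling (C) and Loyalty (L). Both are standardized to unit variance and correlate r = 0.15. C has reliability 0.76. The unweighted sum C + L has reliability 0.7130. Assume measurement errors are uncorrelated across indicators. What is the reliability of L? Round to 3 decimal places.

Var(C+L) = 2 + 2·0.15 = 2.300.
True-score variance = ρ_C + ρ_L + 2·0.15, so 0.7130 = (0.76 + ρ_L + 0.30) / 2.300.
ρ_L = 0.7130·2.300 − 0.76 − 0.30 = 0.580.

0.580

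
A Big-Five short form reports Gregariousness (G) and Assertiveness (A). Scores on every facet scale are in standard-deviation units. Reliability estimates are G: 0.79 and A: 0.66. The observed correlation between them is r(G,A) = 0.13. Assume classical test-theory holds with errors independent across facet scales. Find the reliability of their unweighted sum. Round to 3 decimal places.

0.757

Var(G+A) = 2 + 2·[0.13] = 2 + 0.26 = 2.26.
Because errors are independent across components, Cov(Tᵢ,Tⱼ) = Cov(Xᵢ,Xⱼ); the off-diagonal part of the true-score variance is the same as above.
True-score variance = [0.79 + 0.66] + 0.26 = 1.45 + 0.26 = 1.71.
Reliability = 1.71 / 2.26 = 0.757.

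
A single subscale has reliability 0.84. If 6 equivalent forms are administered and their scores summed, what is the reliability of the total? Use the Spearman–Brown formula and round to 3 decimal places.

0.969

ρ_k = kρ / (1 + (k−1)ρ) = 6·0.84 / (1 + 5·0.84) = 5.040 / 5.200 = 0.969.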